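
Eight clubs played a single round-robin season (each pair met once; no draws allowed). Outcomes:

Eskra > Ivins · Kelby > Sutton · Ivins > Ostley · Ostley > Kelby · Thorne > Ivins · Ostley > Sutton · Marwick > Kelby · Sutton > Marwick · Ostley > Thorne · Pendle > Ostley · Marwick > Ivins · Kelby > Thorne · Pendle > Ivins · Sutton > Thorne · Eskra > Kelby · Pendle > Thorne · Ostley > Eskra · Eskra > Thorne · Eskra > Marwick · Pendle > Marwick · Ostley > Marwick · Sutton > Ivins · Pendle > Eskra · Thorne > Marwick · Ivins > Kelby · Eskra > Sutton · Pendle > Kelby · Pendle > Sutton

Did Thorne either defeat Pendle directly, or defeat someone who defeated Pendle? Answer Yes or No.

No

Thorne did not beat Pendle directly.
Thorne beat Marwick, Ivins, but each of them lost to Pendle. No two-step path.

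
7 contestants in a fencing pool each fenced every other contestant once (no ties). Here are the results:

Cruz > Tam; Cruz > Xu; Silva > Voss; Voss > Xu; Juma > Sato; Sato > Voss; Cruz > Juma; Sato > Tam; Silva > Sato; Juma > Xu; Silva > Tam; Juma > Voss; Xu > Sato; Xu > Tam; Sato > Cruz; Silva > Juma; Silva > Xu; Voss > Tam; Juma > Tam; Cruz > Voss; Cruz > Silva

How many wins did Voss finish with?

2

Voss' results: beat Xu, Tam; lost to Cruz, Juma, Silva, Sato.
That is 2 wins.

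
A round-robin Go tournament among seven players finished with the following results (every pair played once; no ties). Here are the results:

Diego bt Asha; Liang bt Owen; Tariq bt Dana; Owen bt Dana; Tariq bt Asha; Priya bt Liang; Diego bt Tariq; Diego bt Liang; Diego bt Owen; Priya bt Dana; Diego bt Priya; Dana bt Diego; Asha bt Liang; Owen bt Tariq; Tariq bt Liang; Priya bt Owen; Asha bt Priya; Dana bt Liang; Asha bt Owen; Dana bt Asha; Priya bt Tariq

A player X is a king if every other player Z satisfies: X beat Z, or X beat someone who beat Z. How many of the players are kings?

Diego reaches everyone (king).
Priya reaches everyone (king).
Dana reaches everyone (king).
Asha cannot reach Diego in two steps.
Liang cannot reach Diego, Priya, Asha in two steps.
Owen cannot reach Priya in two steps.
Tariq reaches everyone (king).
Kings: Diego, Priya, Dana, Tariq — 4.

4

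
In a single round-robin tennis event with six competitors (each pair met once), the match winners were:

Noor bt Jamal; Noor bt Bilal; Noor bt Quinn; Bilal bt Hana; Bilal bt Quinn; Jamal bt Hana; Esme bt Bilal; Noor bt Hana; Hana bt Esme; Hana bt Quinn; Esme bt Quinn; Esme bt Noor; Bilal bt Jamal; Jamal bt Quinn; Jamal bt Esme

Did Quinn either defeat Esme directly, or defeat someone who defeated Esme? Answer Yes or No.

Quinn did not beat Esme directly.
Quinn beat no one, so there is no intermediate competitor.

No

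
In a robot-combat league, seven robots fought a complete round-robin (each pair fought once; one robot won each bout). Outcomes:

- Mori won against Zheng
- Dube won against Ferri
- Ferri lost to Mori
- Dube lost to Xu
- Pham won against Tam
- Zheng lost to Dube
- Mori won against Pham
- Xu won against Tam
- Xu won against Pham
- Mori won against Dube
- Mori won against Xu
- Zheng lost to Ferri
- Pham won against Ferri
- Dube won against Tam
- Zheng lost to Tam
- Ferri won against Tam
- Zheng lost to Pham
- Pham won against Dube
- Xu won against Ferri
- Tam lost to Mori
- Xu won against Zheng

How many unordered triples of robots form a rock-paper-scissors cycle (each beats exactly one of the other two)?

0

Win totals: Xu 5, Mori 6, Dube 3, Ferri 2, Pham 4, Zheng 0, Tam 1.
A robot with w wins dominates both others in C(w,2) triples; summing gives 10 + 15 + 3 + 1 + 6 + 0 + 0 = 35 transitive triples.
Total triples C(7,3) = 35, so cyclic triples = 35 − 35 = 0.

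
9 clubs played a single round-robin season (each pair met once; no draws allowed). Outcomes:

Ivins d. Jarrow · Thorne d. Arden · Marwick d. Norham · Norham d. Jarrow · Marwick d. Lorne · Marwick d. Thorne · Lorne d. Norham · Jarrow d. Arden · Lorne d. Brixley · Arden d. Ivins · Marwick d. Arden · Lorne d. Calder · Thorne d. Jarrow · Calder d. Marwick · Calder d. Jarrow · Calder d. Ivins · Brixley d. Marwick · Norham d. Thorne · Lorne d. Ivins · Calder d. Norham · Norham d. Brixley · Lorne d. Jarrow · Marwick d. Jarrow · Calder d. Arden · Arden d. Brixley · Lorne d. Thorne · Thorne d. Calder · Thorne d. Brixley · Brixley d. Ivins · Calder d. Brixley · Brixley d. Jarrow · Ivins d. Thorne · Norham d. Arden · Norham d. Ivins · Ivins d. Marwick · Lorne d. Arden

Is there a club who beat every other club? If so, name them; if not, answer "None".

Highest win total is Lorne with 7 (out of 8 possible).
Lorne lost to Marwick, so no club went undefeated.

None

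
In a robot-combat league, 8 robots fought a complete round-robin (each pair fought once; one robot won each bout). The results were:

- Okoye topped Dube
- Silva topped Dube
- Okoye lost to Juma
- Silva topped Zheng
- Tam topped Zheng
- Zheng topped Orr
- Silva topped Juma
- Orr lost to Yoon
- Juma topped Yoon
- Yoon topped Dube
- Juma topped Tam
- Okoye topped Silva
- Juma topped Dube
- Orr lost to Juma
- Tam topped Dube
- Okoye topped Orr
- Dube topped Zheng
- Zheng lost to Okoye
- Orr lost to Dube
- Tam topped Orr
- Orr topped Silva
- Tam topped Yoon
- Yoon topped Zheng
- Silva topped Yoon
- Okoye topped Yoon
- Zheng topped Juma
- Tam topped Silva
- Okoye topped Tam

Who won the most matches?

Okoye

Win totals: Silva 4, Orr 1, Tam 5, Zheng 2, Okoye 6, Yoon 3, Juma 5, Dube 2.
Okoye leads with 6 wins (next highest: 5).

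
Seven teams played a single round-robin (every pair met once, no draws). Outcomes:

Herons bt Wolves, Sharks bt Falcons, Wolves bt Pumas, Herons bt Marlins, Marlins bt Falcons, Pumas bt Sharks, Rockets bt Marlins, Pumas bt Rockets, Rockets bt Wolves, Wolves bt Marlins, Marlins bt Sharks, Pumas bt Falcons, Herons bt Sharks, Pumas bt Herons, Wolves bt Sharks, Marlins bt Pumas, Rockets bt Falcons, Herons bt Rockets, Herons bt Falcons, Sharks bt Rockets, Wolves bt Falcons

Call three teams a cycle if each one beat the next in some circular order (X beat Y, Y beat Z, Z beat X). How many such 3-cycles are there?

6

Win totals: Wolves 4, Pumas 4, Marlins 3, Rockets 3, Falcons 0, Sharks 2, Herons 5.
A team with w wins dominates both others in C(w,2) triples; summing gives 6 + 6 + 3 + 3 + 0 + 1 + 10 = 29 transitive triples.
Total triples C(7,3) = 35, so cyclic triples = 35 − 29 = 6.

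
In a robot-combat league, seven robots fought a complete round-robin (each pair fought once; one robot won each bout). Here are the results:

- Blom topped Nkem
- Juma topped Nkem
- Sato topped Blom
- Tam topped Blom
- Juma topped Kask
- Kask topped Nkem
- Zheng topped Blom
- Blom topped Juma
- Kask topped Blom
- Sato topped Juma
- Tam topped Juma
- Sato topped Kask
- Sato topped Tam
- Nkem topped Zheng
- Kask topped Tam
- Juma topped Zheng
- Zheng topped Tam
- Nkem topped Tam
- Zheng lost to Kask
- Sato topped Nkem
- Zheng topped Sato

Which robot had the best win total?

Sato

Win totals: Nkem 2, Zheng 3, Sato 5, Tam 2, Blom 2, Juma 3, Kask 4.
Sato leads with 5 wins (next highest: 4).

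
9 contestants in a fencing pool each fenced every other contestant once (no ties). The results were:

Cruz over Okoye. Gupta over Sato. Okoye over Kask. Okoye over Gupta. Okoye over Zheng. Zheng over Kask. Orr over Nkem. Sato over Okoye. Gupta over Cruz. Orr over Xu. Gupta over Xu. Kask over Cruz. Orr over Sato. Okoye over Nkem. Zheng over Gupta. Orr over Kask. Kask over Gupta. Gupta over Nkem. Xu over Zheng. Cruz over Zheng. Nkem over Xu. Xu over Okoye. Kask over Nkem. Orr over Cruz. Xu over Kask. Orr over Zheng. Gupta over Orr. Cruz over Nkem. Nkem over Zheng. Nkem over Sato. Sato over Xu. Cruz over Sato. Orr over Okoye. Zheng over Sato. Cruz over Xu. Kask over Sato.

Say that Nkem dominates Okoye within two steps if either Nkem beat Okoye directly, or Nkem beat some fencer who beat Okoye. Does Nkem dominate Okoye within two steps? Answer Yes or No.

Nkem did not beat Okoye directly.
Nkem beat Sato, Zheng, Xu. Of those, Sato beat Okoye.

Yes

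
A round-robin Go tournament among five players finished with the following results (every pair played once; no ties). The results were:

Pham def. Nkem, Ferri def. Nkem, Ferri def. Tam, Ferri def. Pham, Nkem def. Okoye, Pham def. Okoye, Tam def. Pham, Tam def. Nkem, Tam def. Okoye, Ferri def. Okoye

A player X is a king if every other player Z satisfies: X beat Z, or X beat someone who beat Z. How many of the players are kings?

1

Okoye cannot reach Tam, Ferri, Pham, Nkem in two steps.
Tam cannot reach Ferri in two steps.
Ferri reaches everyone (king).
Pham cannot reach Tam, Ferri in two steps.
Nkem cannot reach Tam, Ferri, Pham in two steps.
Kings: Ferri — 1.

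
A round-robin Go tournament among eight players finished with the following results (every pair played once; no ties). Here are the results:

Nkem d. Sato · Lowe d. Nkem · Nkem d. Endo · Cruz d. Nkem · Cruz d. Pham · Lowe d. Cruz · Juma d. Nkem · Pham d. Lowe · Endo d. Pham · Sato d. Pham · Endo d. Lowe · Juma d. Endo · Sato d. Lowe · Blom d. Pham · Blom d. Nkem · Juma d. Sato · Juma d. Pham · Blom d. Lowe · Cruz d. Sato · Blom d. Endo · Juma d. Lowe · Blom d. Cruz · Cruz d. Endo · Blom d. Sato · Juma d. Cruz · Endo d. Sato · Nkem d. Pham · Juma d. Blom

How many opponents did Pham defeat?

1

Pham's results: beat Lowe; lost to Cruz, Sato, Blom, Juma, Nkem, Endo.
That is 1 win.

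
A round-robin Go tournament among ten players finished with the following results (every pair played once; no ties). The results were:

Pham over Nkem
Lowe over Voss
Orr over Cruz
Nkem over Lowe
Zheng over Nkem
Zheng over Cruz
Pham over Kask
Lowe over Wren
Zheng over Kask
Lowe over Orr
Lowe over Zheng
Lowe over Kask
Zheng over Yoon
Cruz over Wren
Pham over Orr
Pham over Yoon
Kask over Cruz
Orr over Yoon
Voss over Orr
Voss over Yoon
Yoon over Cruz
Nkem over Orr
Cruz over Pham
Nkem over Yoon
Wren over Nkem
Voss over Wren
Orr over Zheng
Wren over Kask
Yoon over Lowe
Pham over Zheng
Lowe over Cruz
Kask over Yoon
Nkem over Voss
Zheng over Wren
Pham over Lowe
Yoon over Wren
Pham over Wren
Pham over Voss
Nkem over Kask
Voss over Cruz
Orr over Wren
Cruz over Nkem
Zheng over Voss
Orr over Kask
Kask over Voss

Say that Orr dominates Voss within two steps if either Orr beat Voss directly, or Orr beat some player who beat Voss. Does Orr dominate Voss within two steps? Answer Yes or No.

Yes

Orr did not beat Voss directly.
Orr beat Zheng, Cruz, Wren, Yoon, Kask. Of those, Zheng beat Voss.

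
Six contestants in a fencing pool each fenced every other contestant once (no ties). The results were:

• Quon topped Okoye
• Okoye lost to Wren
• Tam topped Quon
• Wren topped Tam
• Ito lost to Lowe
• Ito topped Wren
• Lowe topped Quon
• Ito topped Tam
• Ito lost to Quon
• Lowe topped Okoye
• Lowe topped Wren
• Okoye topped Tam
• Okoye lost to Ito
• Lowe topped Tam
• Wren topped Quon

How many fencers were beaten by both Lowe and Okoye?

Lowe beat: Tam, Quon, Ito, Okoye, Wren.
Okoye beat: Tam.
Both beat: Tam — 1.

1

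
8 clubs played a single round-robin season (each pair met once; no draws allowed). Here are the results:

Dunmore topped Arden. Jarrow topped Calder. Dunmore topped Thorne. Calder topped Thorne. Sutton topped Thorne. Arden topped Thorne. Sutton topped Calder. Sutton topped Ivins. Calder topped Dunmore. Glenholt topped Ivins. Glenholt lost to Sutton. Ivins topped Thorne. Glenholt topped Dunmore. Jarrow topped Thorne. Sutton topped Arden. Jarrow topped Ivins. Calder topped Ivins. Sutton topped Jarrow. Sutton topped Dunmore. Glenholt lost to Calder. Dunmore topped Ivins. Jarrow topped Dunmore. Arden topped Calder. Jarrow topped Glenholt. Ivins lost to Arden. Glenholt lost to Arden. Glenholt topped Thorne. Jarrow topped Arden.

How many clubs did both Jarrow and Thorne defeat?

0

Jarrow beat: Calder, Arden, Thorne, Glenholt, Dunmore, Ivins.
Thorne beat: no one.
No one was beaten by both.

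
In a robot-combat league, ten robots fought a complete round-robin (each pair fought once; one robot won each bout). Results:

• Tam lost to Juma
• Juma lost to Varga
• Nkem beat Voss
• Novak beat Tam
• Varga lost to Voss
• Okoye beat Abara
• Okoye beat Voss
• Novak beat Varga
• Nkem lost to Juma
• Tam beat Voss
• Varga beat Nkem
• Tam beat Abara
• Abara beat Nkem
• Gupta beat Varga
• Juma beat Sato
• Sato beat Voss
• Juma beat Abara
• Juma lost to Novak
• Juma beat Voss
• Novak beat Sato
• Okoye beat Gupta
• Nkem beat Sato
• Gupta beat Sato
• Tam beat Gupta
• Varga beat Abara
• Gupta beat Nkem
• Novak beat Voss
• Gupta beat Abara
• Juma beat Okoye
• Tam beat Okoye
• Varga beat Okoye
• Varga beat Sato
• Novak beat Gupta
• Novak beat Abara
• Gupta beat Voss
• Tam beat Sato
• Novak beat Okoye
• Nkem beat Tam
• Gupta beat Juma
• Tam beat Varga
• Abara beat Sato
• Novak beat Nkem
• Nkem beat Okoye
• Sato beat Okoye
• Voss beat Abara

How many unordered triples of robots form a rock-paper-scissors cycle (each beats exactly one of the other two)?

Win totals: Voss 2, Okoye 3, Novak 9, Gupta 6, Varga 5, Tam 6, Juma 6, Sato 2, Abara 2, Nkem 4.
A robot with w wins dominates both others in C(w,2) triples; summing gives 1 + 3 + 36 + 15 + 10 + 15 + 15 + 1 + 1 + 6 = 103 transitive triples.
Total triples C(10,3) = 120, so cyclic triples = 120 − 103 = 17.

17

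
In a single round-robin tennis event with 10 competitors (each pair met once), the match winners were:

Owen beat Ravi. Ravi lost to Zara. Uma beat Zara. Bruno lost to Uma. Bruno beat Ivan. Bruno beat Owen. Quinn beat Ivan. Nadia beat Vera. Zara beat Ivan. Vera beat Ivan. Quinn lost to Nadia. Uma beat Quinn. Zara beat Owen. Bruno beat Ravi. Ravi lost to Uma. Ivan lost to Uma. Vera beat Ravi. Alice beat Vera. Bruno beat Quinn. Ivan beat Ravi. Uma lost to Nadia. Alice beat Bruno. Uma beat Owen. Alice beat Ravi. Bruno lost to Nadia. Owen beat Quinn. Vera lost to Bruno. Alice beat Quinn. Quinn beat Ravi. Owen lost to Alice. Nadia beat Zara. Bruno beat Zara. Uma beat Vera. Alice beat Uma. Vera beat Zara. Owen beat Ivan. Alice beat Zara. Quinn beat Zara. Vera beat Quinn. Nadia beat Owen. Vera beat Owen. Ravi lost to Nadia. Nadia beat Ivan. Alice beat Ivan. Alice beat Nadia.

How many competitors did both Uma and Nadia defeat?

Uma beat: Ivan, Owen, Bruno, Quinn, Vera, Zara, Ravi.
Nadia beat: Ivan, Owen, Uma, Bruno, Quinn, Vera, Zara, Ravi.
Both beat: Ivan, Owen, Bruno, Quinn, Vera, Zara, Ravi — 7.

7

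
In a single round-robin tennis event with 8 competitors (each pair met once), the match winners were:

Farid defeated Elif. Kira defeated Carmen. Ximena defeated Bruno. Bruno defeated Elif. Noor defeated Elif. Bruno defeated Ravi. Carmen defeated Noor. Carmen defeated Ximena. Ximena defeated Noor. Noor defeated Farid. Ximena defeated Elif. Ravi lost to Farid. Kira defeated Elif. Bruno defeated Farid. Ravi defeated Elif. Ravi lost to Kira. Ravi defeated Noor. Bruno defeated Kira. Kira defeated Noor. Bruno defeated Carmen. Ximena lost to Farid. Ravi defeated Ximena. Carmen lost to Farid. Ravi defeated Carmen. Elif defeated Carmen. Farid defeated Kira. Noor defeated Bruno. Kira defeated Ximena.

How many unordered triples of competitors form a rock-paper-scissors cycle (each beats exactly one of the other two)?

13

Win totals: Bruno 5, Kira 5, Carmen 2, Farid 5, Elif 1, Ravi 4, Noor 3, Ximena 3.
A competitor with w wins dominates both others in C(w,2) triples; summing gives 10 + 10 + 1 + 10 + 0 + 6 + 3 + 3 = 43 transitive triples.
Total triples C(8,3) = 56, so cyclic triples = 56 − 43 = 13.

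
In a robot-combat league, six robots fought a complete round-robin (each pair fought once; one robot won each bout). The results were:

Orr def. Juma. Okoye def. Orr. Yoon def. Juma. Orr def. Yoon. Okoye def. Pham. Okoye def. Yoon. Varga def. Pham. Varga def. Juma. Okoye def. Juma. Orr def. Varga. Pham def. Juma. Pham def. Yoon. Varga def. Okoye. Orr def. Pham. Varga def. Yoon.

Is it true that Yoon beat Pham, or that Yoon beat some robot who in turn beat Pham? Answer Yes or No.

No

Yoon did not beat Pham directly.
Yoon beat Juma, but each of them lost to Pham. No two-step path.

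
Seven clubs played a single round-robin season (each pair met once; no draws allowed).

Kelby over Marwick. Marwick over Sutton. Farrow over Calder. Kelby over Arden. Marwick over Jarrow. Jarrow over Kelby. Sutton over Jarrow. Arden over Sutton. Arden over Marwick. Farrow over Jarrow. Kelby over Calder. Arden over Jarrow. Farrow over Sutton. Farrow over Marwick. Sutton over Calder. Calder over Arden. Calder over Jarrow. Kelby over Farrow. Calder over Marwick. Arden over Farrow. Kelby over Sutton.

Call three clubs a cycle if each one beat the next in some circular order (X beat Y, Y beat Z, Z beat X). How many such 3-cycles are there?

Win totals: Calder 3, Farrow 4, Marwick 2, Kelby 5, Arden 4, Jarrow 1, Sutton 2.
A club with w wins dominates both others in C(w,2) triples; summing gives 3 + 6 + 1 + 10 + 6 + 0 + 1 = 27 transitive triples.
Total triples C(7,3) = 35, so cyclic triples = 35 − 27 = 8.

8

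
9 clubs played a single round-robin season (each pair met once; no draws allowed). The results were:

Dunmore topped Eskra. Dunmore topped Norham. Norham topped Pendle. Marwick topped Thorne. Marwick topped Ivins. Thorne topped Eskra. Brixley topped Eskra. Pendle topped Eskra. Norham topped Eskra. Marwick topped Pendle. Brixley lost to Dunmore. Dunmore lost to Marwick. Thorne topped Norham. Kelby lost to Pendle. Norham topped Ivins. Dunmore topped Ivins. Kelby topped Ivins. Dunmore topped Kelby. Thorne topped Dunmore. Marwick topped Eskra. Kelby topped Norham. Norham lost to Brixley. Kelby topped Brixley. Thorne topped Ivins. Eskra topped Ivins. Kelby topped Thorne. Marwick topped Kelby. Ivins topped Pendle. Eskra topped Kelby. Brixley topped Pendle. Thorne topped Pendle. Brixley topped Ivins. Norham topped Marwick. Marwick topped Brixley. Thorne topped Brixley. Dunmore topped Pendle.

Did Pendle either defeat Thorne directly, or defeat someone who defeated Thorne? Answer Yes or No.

Pendle did not beat Thorne directly.
Pendle beat Eskra, Kelby. Of those, Kelby beat Thorne.

Yes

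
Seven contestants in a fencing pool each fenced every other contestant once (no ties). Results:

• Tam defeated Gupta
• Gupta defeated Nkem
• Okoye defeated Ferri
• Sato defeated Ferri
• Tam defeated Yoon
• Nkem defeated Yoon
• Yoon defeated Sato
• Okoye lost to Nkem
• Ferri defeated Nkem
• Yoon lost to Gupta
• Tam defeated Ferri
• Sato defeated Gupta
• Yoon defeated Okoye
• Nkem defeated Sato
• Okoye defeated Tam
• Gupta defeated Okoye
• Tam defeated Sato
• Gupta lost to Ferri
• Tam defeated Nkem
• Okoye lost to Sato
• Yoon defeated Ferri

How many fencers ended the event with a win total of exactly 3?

4

Win totals: Yoon 3, Nkem 3, Ferri 2, Okoye 2, Sato 3, Gupta 3, Tam 5.
Exactly 3: Yoon, Nkem, Sato, Gupta — 4 fencers.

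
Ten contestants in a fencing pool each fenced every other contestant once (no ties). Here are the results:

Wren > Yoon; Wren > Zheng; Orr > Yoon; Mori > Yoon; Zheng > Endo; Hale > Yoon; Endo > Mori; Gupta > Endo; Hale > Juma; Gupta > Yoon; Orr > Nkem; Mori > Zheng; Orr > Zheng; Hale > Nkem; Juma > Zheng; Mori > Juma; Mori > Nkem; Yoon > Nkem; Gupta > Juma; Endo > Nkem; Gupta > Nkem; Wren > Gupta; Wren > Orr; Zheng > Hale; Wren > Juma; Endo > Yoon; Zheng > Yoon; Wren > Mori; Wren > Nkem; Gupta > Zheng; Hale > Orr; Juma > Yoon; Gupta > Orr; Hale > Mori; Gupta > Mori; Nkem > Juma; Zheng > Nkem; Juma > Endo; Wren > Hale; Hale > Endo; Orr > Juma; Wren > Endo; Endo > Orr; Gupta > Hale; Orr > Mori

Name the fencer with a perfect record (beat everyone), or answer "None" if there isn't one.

Wren

Wren has 9 wins out of 9 opponents — a perfect record.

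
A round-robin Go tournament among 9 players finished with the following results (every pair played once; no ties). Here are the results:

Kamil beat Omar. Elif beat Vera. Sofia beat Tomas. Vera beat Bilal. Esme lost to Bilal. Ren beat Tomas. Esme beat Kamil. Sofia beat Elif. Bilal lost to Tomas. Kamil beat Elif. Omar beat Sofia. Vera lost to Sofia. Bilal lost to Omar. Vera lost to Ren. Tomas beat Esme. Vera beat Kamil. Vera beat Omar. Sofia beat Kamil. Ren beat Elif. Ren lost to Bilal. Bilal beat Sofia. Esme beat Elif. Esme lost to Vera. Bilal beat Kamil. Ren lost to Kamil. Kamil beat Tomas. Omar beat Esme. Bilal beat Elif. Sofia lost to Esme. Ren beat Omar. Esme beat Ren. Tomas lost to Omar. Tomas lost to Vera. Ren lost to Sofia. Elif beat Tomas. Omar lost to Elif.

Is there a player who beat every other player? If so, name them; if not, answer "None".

None

Highest win total is Vera with 5 (out of 8 possible).
Vera lost to Elif, Ren, Sofia, so no player went undefeated.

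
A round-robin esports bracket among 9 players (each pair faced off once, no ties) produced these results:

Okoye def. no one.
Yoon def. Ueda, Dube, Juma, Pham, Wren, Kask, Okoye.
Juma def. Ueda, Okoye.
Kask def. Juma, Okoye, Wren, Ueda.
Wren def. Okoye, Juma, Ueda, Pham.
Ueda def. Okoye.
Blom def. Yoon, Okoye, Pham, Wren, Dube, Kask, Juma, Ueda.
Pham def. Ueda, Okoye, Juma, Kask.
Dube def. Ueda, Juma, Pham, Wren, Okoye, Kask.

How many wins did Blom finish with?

Blom's results: beat Juma, Pham, Yoon, Wren, Ueda, Kask, Dube, Okoye; lost to no one.
That is 8 wins.

8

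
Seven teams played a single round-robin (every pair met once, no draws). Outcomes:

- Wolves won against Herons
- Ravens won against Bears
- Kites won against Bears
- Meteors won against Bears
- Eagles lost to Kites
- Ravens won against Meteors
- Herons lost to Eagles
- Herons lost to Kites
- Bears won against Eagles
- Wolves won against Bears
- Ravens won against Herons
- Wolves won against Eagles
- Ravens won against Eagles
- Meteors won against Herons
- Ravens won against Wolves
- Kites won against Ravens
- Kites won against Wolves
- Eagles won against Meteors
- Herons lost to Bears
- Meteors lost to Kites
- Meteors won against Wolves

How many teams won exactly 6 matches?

Win totals: Wolves 3, Herons 0, Meteors 3, Eagles 2, Ravens 5, Bears 2, Kites 6.
Exactly 6: Kites — 1 team.

1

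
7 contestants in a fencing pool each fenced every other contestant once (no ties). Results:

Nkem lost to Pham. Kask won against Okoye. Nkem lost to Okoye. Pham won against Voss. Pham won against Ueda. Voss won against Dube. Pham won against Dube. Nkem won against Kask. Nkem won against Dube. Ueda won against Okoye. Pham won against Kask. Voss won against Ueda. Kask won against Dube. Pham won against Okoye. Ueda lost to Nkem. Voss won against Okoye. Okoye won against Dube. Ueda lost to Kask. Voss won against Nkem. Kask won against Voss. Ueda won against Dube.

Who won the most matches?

Pham

Win totals: Ueda 2, Dube 0, Nkem 3, Okoye 2, Voss 4, Pham 6, Kask 4.
Pham leads with 6 wins (next highest: 4).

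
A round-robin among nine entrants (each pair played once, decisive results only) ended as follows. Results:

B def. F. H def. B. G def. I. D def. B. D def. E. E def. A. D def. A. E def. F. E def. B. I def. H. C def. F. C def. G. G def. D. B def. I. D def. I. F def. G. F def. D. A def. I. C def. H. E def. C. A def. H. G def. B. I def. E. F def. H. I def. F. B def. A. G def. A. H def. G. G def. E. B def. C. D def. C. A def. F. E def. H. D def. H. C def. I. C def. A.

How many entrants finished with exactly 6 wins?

Win totals: A 3, B 4, C 5, D 6, E 5, F 3, G 5, H 2, I 3.
Exactly 6: D — 1 entrant.

1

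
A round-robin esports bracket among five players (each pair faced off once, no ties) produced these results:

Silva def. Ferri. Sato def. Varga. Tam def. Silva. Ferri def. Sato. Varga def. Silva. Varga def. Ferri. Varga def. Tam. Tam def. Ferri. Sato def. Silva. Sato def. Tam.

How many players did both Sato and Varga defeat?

Sato beat: Tam, Varga, Silva.
Varga beat: Tam, Ferri, Silva.
Both beat: Tam, Silva — 2.

2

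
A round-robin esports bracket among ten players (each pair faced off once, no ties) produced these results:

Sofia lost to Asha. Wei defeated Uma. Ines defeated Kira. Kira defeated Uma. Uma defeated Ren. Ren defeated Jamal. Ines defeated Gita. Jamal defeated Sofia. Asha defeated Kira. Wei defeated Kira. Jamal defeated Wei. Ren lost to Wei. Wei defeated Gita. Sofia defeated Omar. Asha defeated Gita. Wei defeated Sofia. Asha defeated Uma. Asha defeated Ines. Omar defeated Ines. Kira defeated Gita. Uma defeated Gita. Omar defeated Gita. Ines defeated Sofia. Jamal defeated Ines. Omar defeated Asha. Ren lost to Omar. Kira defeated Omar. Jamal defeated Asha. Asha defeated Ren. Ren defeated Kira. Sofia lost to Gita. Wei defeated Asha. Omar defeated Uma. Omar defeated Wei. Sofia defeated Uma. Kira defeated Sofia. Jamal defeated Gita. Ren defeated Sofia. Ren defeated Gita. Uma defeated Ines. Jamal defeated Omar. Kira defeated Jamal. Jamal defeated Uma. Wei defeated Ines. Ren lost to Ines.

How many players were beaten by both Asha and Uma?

Asha beat: Uma, Ren, Gita, Sofia, Kira, Ines.
Uma beat: Ren, Gita, Ines.
Both beat: Ren, Gita, Ines — 3.

3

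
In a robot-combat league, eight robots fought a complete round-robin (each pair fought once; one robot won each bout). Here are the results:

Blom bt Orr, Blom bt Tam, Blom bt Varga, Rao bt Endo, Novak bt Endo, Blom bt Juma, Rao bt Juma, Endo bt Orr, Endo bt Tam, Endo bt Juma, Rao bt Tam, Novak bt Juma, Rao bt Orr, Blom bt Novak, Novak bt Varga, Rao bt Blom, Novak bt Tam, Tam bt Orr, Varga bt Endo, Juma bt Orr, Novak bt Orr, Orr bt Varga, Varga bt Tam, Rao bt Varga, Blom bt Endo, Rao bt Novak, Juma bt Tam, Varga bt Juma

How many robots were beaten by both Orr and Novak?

Orr beat: Varga.
Novak beat: Orr, Endo, Juma, Tam, Varga.
Both beat: Varga — 1.

1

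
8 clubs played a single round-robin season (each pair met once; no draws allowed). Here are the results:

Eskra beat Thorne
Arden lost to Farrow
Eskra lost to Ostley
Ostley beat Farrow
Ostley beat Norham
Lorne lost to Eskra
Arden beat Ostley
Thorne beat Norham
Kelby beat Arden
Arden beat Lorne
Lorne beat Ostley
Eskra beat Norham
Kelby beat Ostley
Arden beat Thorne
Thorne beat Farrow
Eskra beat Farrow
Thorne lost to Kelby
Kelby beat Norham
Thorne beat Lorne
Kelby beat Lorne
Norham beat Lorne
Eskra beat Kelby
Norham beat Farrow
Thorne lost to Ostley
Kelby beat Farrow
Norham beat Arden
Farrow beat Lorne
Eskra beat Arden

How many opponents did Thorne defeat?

Thorne's results: beat Farrow, Lorne, Norham; lost to Kelby, Arden, Ostley, Eskra.
That is 3 wins.

3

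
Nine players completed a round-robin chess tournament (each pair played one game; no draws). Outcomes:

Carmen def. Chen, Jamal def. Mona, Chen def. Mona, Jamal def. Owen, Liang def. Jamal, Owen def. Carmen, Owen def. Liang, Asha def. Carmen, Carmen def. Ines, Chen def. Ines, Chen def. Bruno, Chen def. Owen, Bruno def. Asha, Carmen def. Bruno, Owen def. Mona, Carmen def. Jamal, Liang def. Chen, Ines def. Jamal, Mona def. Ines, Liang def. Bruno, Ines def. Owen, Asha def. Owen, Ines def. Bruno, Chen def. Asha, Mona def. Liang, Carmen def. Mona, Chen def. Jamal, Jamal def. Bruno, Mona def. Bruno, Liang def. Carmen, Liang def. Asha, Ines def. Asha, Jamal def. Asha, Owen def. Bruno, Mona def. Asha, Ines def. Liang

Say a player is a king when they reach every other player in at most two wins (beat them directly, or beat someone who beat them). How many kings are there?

7

Owen reaches everyone (king).
Liang reaches everyone (king).
Asha reaches everyone (king).
Mona reaches everyone (king).
Bruno cannot reach Liang, Mona, Ines, Chen, Jamal in two steps.
Ines reaches everyone (king).
Chen reaches everyone (king).
Jamal cannot reach Chen in two steps.
Carmen reaches everyone (king).
Kings: Owen, Liang, Asha, Mona, Ines, Chen, Carmen — 7.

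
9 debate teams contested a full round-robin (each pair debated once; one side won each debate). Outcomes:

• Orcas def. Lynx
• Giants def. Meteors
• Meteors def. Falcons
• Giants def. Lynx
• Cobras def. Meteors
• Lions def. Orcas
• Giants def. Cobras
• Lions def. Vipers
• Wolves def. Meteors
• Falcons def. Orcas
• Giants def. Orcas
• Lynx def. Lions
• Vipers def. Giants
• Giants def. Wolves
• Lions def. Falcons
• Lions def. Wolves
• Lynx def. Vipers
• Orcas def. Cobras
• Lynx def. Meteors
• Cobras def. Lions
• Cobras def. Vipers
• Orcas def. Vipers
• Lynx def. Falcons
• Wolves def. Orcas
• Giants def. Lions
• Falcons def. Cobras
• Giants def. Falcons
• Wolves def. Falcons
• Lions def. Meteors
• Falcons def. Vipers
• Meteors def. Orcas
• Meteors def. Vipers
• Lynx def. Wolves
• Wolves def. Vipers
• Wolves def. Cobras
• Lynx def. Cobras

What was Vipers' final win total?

Vipers' results: beat Giants; lost to Meteors, Falcons, Lynx, Wolves, Orcas, Cobras, Lions.
That is 1 win.

1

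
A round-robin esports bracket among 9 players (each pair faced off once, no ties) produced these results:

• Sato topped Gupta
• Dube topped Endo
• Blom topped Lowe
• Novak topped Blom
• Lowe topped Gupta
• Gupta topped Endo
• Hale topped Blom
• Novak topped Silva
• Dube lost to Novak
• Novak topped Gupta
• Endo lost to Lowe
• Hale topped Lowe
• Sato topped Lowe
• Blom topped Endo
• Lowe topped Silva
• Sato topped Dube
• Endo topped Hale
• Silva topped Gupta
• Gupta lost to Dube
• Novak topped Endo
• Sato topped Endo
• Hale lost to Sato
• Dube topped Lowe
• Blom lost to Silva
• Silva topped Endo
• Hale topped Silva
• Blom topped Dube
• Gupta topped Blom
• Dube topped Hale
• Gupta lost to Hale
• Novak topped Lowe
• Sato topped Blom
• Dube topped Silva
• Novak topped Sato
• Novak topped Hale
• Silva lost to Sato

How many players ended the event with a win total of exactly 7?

Win totals: Sato 7, Blom 3, Lowe 3, Endo 1, Silva 3, Hale 4, Dube 5, Gupta 2, Novak 8.
Exactly 7: Sato — 1 player.

1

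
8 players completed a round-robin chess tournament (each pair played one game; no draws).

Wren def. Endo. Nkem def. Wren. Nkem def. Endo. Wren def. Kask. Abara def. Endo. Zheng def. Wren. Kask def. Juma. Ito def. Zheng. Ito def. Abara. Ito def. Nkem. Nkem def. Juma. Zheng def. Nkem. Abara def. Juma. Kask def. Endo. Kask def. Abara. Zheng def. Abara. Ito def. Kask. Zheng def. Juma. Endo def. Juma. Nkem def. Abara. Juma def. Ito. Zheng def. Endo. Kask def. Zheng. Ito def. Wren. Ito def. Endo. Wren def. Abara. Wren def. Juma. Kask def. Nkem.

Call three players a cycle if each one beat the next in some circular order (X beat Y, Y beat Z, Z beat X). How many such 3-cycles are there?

8

Win totals: Kask 5, Zheng 5, Juma 1, Nkem 4, Endo 1, Abara 2, Wren 4, Ito 6.
A player with w wins dominates both others in C(w,2) triples; summing gives 10 + 10 + 0 + 6 + 0 + 1 + 6 + 15 = 48 transitive triples.
Total triples C(8,3) = 56, so cyclic triples = 56 − 48 = 8.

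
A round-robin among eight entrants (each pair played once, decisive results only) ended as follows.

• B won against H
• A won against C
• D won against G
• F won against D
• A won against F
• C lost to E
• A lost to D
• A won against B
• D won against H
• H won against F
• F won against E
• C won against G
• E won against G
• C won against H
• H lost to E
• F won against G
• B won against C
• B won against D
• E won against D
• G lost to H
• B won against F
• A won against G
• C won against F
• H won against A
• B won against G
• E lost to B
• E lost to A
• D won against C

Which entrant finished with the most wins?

Win totals: A 5, B 6, C 3, D 4, E 4, F 3, G 0, H 3.
B leads with 6 wins (next highest: 5).

B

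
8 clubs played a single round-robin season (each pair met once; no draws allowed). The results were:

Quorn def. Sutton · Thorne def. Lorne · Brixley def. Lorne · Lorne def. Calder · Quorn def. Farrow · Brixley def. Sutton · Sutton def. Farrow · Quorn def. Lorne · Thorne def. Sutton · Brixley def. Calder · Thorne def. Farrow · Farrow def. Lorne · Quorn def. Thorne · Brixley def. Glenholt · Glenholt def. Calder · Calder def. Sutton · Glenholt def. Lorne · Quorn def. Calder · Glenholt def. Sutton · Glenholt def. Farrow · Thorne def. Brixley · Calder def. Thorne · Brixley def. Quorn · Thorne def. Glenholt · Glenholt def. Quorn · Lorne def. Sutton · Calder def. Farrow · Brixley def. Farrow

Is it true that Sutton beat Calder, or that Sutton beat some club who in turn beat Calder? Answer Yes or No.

No

Sutton did not beat Calder directly.
Sutton beat Farrow, but each of them lost to Calder. No two-step path.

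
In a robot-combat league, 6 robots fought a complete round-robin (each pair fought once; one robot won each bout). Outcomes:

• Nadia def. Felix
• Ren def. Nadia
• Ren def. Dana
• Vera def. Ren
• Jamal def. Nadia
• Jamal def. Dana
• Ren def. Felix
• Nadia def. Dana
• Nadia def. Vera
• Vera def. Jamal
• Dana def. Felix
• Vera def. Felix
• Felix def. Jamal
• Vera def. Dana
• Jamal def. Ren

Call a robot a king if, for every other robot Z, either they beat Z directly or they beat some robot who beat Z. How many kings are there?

Vera reaches everyone (king).
Dana cannot reach Vera, Ren, Nadia in two steps.
Jamal reaches everyone (king).
Ren reaches everyone (king).
Nadia reaches everyone (king).
Felix cannot reach Vera in two steps.
Kings: Vera, Jamal, Ren, Nadia — 4.

4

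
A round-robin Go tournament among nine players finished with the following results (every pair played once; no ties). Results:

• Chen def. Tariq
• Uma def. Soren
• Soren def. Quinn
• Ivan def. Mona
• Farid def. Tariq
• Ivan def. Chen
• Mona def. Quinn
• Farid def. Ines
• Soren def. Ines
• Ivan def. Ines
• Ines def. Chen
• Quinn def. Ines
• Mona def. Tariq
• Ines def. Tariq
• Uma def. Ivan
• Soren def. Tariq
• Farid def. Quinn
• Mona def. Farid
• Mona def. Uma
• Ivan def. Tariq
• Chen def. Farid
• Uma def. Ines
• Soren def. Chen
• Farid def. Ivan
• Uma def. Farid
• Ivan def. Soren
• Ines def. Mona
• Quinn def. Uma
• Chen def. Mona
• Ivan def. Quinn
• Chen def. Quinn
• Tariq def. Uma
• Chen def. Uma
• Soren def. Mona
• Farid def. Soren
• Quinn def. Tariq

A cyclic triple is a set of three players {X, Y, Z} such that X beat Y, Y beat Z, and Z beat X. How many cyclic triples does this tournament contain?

Win totals: Chen 5, Uma 4, Mona 4, Tariq 1, Quinn 3, Ines 3, Farid 5, Soren 5, Ivan 6.
A player with w wins dominates both others in C(w,2) triples; summing gives 10 + 6 + 6 + 0 + 3 + 3 + 10 + 10 + 15 = 63 transitive triples.
Total triples C(9,3) = 84, so cyclic triples = 84 − 63 = 21.

21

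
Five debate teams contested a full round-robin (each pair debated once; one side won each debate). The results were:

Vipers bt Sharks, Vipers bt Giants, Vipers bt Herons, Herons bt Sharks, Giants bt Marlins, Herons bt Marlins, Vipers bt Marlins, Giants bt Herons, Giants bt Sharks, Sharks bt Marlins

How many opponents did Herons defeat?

2

Herons' results: beat Marlins, Sharks; lost to Vipers, Giants.
That is 2 wins.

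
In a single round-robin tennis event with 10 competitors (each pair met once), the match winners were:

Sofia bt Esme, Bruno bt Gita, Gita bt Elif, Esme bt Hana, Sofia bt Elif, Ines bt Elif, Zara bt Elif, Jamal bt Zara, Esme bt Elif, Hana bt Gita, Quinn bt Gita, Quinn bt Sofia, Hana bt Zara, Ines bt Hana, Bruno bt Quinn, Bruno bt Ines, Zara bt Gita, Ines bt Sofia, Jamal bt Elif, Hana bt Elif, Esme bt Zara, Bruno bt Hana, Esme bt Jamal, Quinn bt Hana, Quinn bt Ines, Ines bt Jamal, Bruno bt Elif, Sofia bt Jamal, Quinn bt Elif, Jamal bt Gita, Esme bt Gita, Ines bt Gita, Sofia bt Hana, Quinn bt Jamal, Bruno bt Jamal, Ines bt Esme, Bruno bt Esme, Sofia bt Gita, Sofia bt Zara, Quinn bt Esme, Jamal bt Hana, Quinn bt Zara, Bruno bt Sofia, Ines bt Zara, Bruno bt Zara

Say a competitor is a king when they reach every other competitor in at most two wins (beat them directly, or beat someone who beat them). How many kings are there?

1

Bruno reaches everyone (king).
Esme cannot reach Bruno, Ines, Sofia, Quinn in two steps.
Hana cannot reach Bruno, Esme, Jamal, Ines, Sofia, Quinn in two steps.
Gita cannot reach Bruno, Esme, Hana, Zara, Jamal, Ines, Sofia, Quinn in two steps.
Zara cannot reach Bruno, Esme, Hana, Jamal, Ines, Sofia, Quinn in two steps.
Elif cannot reach Bruno, Esme, Hana, Gita, Zara, Jamal, Ines, Sofia, Quinn in two steps.
Jamal cannot reach Bruno, Esme, Ines, Sofia, Quinn in two steps.
Ines cannot reach Bruno, Quinn in two steps.
Sofia cannot reach Bruno, Ines, Quinn in two steps.
Quinn cannot reach Bruno in two steps.
Kings: Bruno — 1.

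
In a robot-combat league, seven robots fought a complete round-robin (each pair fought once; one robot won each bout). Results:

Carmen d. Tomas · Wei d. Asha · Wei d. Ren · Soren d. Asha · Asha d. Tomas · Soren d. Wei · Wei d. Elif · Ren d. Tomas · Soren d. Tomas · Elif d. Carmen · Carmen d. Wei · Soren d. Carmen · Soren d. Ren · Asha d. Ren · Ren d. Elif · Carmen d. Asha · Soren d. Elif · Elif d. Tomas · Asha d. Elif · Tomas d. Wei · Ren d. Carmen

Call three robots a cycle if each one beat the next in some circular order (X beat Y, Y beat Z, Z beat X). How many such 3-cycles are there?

Win totals: Wei 3, Ren 3, Soren 6, Asha 3, Carmen 3, Tomas 1, Elif 2.
A robot with w wins dominates both others in C(w,2) triples; summing gives 3 + 3 + 15 + 3 + 3 + 0 + 1 = 28 transitive triples.
Total triples C(7,3) = 35, so cyclic triples = 35 − 28 = 7.

7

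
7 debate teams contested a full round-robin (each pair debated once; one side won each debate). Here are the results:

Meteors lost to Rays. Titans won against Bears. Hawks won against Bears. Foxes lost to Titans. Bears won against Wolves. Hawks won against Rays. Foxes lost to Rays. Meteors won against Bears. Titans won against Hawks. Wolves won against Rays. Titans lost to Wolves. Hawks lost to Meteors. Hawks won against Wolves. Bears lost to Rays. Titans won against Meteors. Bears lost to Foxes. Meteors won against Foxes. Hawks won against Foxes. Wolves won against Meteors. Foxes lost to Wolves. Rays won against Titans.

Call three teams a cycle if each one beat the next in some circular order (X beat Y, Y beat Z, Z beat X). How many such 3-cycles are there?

8

Win totals: Hawks 4, Bears 1, Foxes 1, Meteors 3, Titans 4, Wolves 4, Rays 4.
A team with w wins dominates both others in C(w,2) triples; summing gives 6 + 0 + 0 + 3 + 6 + 6 + 6 = 27 transitive triples.
Total triples C(7,3) = 35, so cyclic triples = 35 − 27 = 8.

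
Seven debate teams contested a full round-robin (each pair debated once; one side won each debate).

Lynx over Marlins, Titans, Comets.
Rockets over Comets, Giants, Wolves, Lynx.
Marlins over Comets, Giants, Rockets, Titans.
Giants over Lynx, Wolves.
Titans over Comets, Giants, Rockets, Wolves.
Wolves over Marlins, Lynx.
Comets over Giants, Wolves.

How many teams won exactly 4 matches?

3

Win totals: Comets 2, Giants 2, Marlins 4, Lynx 3, Wolves 2, Rockets 4, Titans 4.
Exactly 4: Marlins, Rockets, Titans — 3 teams.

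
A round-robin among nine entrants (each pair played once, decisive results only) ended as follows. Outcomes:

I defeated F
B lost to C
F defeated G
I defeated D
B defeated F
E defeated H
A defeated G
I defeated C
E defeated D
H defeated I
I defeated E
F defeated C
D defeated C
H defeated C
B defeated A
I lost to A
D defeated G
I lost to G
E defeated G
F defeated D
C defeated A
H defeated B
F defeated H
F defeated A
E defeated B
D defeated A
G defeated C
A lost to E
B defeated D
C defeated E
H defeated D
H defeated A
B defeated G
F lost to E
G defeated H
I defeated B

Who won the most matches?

E

Win totals: A 2, B 4, C 3, D 3, E 6, F 5, G 3, H 5, I 5.
E leads with 6 wins (next highest: 5).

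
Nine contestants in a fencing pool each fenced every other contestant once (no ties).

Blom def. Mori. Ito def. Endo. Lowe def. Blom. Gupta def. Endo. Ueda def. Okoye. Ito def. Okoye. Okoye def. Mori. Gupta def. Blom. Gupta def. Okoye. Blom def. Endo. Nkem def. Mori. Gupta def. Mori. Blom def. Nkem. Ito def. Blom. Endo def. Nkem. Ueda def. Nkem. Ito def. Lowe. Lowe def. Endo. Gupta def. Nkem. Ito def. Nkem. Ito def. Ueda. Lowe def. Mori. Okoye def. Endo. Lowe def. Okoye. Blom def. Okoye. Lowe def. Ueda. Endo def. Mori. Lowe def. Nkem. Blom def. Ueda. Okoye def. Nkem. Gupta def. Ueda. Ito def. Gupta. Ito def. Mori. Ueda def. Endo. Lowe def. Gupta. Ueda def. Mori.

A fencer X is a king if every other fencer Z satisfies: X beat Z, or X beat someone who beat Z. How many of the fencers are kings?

Endo cannot reach Ito, Gupta, Okoye, Blom, Lowe, Ueda in two steps.
Mori cannot reach Endo, Ito, Gupta, Okoye, Blom, Lowe, Nkem, Ueda in two steps.
Ito reaches everyone (king).
Gupta cannot reach Ito, Lowe in two steps.
Okoye cannot reach Ito, Gupta, Blom, Lowe, Ueda in two steps.
Blom cannot reach Ito, Gupta, Lowe in two steps.
Lowe cannot reach Ito in two steps.
Nkem cannot reach Endo, Ito, Gupta, Okoye, Blom, Lowe, Ueda in two steps.
Ueda cannot reach Ito, Gupta, Blom, Lowe in two steps.
Kings: Ito — 1.

1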